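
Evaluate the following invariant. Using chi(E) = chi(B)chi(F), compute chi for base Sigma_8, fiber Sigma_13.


For a fiber bundle F -> E -> B (with CW structure): chi(E) = chi(B) * chi(F).
chi(Sigma_8) = -14, chi(Sigma_13) = -24.
chi(E) = (-14) * (-24) = 336

336


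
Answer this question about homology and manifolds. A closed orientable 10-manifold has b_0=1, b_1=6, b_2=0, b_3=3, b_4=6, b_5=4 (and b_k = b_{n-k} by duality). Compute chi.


By Poincare duality b_k = b_{10-k}, so full Betti numbers: b_0=1, b_1=6, b_2=0, b_3=3, b_4=6, b_5=4, b_6=6, b_7=3, b_8=0, b_9=6, b_10=1.
chi = sum (-1)^k b_k = -8

-8


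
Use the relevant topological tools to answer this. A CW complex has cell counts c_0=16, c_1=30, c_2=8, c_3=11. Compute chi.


chi = sum_k (-1)^k c_k.
= (-1)^0*16 + (-1)^1*30 + (-1)^2*8 + (-1)^3*11
= (16) + (-30) + (8) + (-11)
= -17

-17


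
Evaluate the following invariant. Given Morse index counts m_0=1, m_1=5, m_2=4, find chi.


Morse theory: chi(M) = sum_k (-1)^k m_k where m_k = #(index-k critical points).
= (1) + (-5) + (4) = 0

0


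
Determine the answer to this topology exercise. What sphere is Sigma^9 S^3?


Each suspension raises dimension by 1: Sigma S^n = S^{n+1}.
Sigma^9 S^3 = S^{3+9} = S^12

12


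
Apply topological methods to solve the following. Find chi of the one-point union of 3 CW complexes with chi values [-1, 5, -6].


chi(A v B) = chi(A) + chi(B) - 1 (one point identified).
For 3 spaces: chi = (sum chi_i) - (3 - 1).
sum = -2; chi = -2 - 2 = -4

-4


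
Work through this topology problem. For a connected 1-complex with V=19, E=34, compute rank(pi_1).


For a connected graph: rank(pi_1) = b_1 = E - V + 1 = 1 - chi.
chi = V - E = 19 - 34 = -15.
rank = 1 - (-15) = 34 - 19 + 1 = 16

16


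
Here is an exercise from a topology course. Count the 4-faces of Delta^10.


Delta^10 has 10+1 vertices. A 4-face is a choice of 4+1 vertices.
f_4 = C(10+1, 4+1) = C(11,5) = 462

462


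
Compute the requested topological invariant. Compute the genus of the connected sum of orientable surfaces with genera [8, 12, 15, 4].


Genus is additive under connected sum of orientable surfaces.
g = 8 + 12 + 15 + 4 = 39

39


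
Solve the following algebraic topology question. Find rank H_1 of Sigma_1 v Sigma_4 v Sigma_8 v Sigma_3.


For a wedge X v Y: reduced H_k(X v Y) = H_k(X) + H_k(Y).
Each Sigma_g contributes b_1 = 2g.
b_1 = 2 + 8 + 16 + 6 = 32

32


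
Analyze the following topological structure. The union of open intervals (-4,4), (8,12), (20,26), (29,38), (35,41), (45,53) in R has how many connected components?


Sort and merge overlapping open intervals.
Merged: (-4,4), (8,12), (20,26), (29,41), (45,53).
Number of components = 5

5


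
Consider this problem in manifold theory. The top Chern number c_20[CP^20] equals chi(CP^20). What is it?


For any closed oriented manifold, <e(TM),[M]> = chi(M).
chi(CP^20) = 20+1 = 21

21


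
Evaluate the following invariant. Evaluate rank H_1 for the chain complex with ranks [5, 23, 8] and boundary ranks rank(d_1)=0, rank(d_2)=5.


rank H_k = rank(ker d_k) - rank(im d_{k+1}).
rank(ker d_1) = rank(C_1) - rank(d_1) = 23 - 0 = 23.
rank(im d_{1+1}) = 5.
rank H_1 = 23 - 5 = 18

18


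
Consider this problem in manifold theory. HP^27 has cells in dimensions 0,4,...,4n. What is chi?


HP^27 has one cell in each dimension 0, 4, ..., 4*27 (27+1 cells, all even-dim).
chi = 27 + 1 = 28

28


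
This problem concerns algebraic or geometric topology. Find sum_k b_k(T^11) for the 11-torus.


b_k(T^11) = C(11,k), so the sum over k is sum_k C(11,k) = 2^11.
Total = 2^11 = 2048

2048


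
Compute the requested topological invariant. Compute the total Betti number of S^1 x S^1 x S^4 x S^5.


Total Betti number is multiplicative under products.
Each S^d (d>=1) has total Betti number 2.
There are 4 sphere factors.
Total = 2^4 = 16

16


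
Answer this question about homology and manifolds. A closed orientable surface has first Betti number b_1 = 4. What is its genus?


For a closed orientable surface: b_1 = 2g.
4 = 2g
g = 4 / 2 = 2

2


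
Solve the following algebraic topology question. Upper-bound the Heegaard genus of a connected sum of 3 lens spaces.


Heegaard genus satisfies g(A#B) <= g(A) + g(B).
Each lens space has g = 1.
Upper bound: 3 * 1 = 3

3


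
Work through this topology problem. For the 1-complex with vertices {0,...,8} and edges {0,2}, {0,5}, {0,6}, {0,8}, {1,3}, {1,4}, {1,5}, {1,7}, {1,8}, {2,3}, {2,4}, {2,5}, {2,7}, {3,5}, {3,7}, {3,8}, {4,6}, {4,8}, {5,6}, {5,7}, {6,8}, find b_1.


b_1 = E - V + (number of components).
E = 21, V = 9, components = 1.
b_1 = 21 - 9 + 1 = 13

13


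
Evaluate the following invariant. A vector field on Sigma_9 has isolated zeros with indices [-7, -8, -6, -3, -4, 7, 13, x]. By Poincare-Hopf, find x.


Poincare-Hopf: sum of indices = chi(M).
chi(Sigma_9) = 2 - 2*9 = -16.
Sum of known indices = -8.
x = chi - (sum known) = -16 - (-8) = -8

-8


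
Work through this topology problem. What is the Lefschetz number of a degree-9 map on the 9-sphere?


On S^9: L(f) = tr(f_0*) + (-1)^9 tr(f_9*) = 1 + (-1)^9 * deg(f).
L(f) = 1 + (-1)^9 * 9 = 1 + -9 = -8

-8


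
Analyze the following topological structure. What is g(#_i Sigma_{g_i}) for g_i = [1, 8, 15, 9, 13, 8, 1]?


Genus is additive under connected sum of orientable surfaces.
g = 1 + 8 + 15 + 9 + 13 + 8 + 1 = 55

55


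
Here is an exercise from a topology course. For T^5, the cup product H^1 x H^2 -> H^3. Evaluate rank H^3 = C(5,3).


Cup product: H^p x H^q -> H^{p+q}; here p+q = 1+2 = 3.
rank H^k(T^n) = C(n,k).
C(5,3) = 10

10


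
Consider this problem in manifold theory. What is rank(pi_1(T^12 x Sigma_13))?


pi_1(A x B) = pi_1(A) x pi_1(B); rank of abelianization = b_1.
b_1(T^12) = 12, b_1(Sigma_13) = 2*13 = 26.
b_1(product) = 12 + 26 = 38

38


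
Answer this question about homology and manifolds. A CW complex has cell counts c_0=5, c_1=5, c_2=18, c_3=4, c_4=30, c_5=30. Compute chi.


chi = sum_k (-1)^k c_k.
= (-1)^0*5 + (-1)^1*5 + (-1)^2*18 + (-1)^3*4 + (-1)^4*30 + (-1)^5*30
= (5) + (-5) + (18) + (-4) + (30) + (-30)
= 14

14


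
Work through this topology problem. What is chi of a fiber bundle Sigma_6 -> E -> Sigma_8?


For a fiber bundle F -> E -> B (with CW structure): chi(E) = chi(B) * chi(F).
chi(Sigma_8) = -14, chi(Sigma_6) = -10.
chi(E) = (-14) * (-10) = 140

140


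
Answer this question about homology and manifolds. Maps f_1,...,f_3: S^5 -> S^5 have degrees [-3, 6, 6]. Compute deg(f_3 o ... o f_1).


Degree is multiplicative: deg(composition) = product of degrees.
= (-3) * (6) * (6) = -108

-108


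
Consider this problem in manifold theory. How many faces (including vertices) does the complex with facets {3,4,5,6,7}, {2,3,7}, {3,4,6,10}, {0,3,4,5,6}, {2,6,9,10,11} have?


Each maximal simplex on m vertices has 2^m - 1 nonempty faces.
Take the union (dedupe shared faces).
Total distinct faces = 86

86


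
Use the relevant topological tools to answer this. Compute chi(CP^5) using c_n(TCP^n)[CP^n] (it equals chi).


For any closed oriented manifold, <e(TM),[M]> = chi(M).
chi(CP^5) = 5+1 = 6

6


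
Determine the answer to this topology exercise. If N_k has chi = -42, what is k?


chi = 2 - k for closed non-orientable surfaces with k crosscaps.
-42 = 2 - k
k = 2 - (-42) = 44

44


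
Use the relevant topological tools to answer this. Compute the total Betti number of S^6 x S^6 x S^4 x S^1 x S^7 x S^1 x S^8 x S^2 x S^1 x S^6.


Total Betti number is multiplicative under products.
Each S^d (d>=1) has total Betti number 2.
There are 10 sphere factors.
Total = 2^10 = 1024

1024


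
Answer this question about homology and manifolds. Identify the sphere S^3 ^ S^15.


S^m ^ S^n = S^{m+n}.
k = 3 + 15 = 18

18


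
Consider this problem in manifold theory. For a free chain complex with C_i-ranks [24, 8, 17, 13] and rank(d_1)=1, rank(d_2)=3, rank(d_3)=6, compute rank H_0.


rank H_k = rank(ker d_k) - rank(im d_{k+1}).
rank(ker d_0) = rank(C_0) - rank(d_0) = 24 - 0 = 24.
rank(im d_{0+1}) = 1.
rank H_0 = 24 - 1 = 23

23


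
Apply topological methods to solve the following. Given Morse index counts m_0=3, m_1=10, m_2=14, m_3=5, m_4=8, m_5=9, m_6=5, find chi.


Morse theory: chi(M) = sum_k (-1)^k m_k where m_k = #(index-k critical points).
= (3) + (-10) + (14) + (-5) + (8) + (-9) + (5) = 6

6


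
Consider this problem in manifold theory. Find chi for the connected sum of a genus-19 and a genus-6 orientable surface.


chi(Sigma_19) = 2 - 2*19 = -36
chi(Sigma_6) = 2 - 2*6 = -10
For surfaces: chi(A#B) = chi(A) + chi(B) - 2.
chi = -36 + -10 - 2 = -48

-48


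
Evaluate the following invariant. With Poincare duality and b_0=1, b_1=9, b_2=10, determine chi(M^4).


By Poincare duality b_k = b_{4-k}, so full Betti numbers: b_0=1, b_1=9, b_2=10, b_3=9, b_4=1.
chi = sum (-1)^k b_k = -6

-6


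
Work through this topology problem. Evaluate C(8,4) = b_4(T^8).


By the Kunneth formula, b_k(T^n) = C(n,k).
b_4(T^8) = C(8,4).
C(8,4) = 8!/(4!*4!) = 70

70


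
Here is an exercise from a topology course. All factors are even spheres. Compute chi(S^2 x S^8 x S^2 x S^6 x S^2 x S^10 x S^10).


chi is multiplicative: chi(X x Y) = chi(X) chi(Y).
Each even-dim sphere has chi = 2. There are 7 factors.
chi = 2^7 = 128

128


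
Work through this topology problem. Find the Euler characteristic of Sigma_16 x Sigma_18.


chi(Sigma_16) = 2 - 2*16 = -30
chi(Sigma_18) = 2 - 2*18 = -34
chi(product) = (-30) * (-34) = 1020

1020


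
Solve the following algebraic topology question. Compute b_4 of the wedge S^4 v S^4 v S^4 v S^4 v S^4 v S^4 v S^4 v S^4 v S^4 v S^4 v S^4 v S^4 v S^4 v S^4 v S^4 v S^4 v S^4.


For a wedge of spheres, H_k (k>0) is free on one generator per sphere of dimension k.
Spheres of dimension 4: count = 17.
b_4 = 17

17


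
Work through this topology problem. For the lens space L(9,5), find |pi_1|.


pi_1(L(p,q)) = Z/pZ for any q coprime to p.
|pi_1(L(9,5))| = 9

9


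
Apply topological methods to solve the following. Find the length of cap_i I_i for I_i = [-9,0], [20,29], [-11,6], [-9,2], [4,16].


Intersection = [max(a_i), min(b_i)] = [20, 0].
Since 20 > 0, the intersection is empty.
Length = 0

0


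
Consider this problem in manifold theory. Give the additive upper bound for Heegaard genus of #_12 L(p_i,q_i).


Heegaard genus satisfies g(A#B) <= g(A) + g(B).
Each lens space has g = 1.
Upper bound: 12 * 1 = 12

12


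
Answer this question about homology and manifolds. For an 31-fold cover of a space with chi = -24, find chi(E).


For a finite covering: chi(E) = (number of sheets) * chi(B).
chi(E) = 31 * (-24) = -744

-744


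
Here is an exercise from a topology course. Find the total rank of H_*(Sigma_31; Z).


For Sigma_31: b_0 = 1, b_1 = 2g = 62, b_2 = 1.
Total = 1 + 62 + 1 = 64

64


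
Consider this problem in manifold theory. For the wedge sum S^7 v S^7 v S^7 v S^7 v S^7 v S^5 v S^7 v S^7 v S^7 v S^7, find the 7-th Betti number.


For a wedge of spheres, H_k (k>0) is free on one generator per sphere of dimension k.
Spheres of dimension 7: count = 9.
b_7 = 9

9


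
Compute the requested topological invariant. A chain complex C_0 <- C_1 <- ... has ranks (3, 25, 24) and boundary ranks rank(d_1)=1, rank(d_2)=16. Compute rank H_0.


rank H_k = rank(ker d_k) - rank(im d_{k+1}).
rank(ker d_0) = rank(C_0) - rank(d_0) = 3 - 0 = 3.
rank(im d_{0+1}) = 1.
rank H_0 = 3 - 1 = 2

2


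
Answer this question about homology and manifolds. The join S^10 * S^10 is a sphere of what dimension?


Join of spheres: S^m * S^n = S^{m+n+1}.
dim = 10 + 10 + 1 = 21

21


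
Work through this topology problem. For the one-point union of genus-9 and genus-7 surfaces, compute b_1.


For a wedge: H_1(A v B) = H_1(A) + H_1(B).
b_1(Sigma_9) = 18, b_1(Sigma_7) = 14.
b_1 = 18 + 14 = 32

32


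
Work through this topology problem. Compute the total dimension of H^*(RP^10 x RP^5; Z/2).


dim H^*(RP^n; Z/2) = n+1 (one Z/2 in each degree 0..n).
Total Betti number is multiplicative.
Total = (10+1) * (5+1) = 11 * 6 = 66

66


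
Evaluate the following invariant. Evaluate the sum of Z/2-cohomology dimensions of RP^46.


H^k(RP^46; Z/2) = Z/2 for each 0 <= k <= 46.
Total dimension = 46 + 1 = 47

47


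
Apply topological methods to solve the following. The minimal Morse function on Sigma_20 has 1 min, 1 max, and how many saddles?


A perfect Morse function has m_k = b_k.
For Sigma_20: b_0=1, b_1=2g=40, b_2=1.
Saddles m_1 = 2g = 40

40


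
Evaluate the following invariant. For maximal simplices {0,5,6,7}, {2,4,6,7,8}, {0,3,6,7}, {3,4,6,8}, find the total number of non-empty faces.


Each maximal simplex on m vertices has 2^m - 1 nonempty faces.
Take the union (dedupe shared faces).
Total distinct faces = 57

57


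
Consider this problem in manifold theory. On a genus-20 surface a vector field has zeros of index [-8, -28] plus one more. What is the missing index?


Poincare-Hopf: sum of indices = chi(M).
chi(Sigma_20) = 2 - 2*20 = -38.
Sum of known indices = -36.
x = chi - (sum known) = -38 - (-36) = -2

-2


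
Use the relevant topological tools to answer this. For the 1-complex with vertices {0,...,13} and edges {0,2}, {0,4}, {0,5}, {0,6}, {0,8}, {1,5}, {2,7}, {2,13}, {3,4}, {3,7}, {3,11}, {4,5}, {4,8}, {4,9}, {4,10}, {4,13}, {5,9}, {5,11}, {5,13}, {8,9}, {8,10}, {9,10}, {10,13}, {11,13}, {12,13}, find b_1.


b_1 = E - V + (number of components).
E = 25, V = 14, components = 1.
b_1 = 25 - 14 + 1 = 12

12


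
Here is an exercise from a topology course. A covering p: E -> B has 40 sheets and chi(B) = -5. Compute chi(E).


For a finite covering: chi(E) = (number of sheets) * chi(B).
chi(E) = 40 * (-5) = -200

-200


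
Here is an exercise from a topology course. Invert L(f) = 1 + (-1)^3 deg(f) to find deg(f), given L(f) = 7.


L(f) = 1 + (-1)^3 deg(f) on S^3.
7 = 1 + (-1)^3 * deg(f)
(-1)^3 * deg(f) = 6
deg(f) = -6

-6


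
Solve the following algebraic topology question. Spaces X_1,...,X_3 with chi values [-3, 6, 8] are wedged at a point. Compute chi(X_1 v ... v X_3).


chi(A v B) = chi(A) + chi(B) - 1 (one point identified).
For 3 spaces: chi = (sum chi_i) - (3 - 1).
sum = 11; chi = 11 - 2 = 9

9


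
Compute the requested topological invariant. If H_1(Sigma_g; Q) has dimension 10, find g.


For a closed orientable surface: b_1 = 2g.
10 = 2g
g = 10 / 2 = 5

5


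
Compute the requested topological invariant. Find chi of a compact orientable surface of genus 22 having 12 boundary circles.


For a compact orientable surface with genus g and b boundary components: chi = 2 - 2g - b.
chi = 2 - 2*22 - 12 = 2 - 44 - 12 = -54

-54


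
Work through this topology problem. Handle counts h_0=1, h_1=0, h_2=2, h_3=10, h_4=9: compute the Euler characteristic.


Handles of index k contribute (-1)^k to chi (same as CW cells).
chi = (1) + (0) + (2) + (-10) + (9) = 2

2


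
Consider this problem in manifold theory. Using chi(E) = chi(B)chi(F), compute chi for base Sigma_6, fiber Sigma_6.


For a fiber bundle F -> E -> B (with CW structure): chi(E) = chi(B) * chi(F).
chi(Sigma_6) = -10, chi(Sigma_6) = -10.
chi(E) = (-10) * (-10) = 100

100


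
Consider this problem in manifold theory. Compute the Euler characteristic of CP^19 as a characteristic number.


For any closed oriented manifold, <e(TM),[M]> = chi(M).
chi(CP^19) = 19+1 = 20

20


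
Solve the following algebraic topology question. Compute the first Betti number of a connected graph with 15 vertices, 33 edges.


For a connected graph: rank(pi_1) = b_1 = E - V + 1 = 1 - chi.
chi = V - E = 15 - 33 = -18.
rank = 1 - (-18) = 33 - 15 + 1 = 19

19


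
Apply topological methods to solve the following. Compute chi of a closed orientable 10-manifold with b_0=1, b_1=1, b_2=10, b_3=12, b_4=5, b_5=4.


By Poincare duality b_k = b_{10-k}, so full Betti numbers: b_0=1, b_1=1, b_2=10, b_3=12, b_4=5, b_5=4, b_6=5, b_7=12, b_8=10, b_9=1, b_10=1.
chi = sum (-1)^k b_k = 2

2


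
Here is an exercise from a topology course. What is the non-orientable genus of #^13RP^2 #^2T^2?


Since a >= 1, the sum is non-orientable; each T^2 can be replaced by RP^2 # RP^2 (since T^2#RP^2 = 3RP^2).
Total crosscaps k = 13 + 2*2 = 17.
Check via chi: chi = 13*1 + 2*0 - (13+2-1)*2 = -15 = 2 - k = -15. Consistent.

17


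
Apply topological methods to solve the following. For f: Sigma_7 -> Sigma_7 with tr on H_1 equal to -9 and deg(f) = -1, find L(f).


L(f) = tr(f_0*) - tr(f_1*) + tr(f_2*).
= 1 - (-9) + (-1)
= 9

9


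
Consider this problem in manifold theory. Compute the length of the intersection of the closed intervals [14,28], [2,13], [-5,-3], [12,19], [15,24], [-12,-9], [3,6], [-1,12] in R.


Intersection = [max(a_i), min(b_i)] = [15, -9].
Since 15 > -9, the intersection is empty.
Length = 0

0


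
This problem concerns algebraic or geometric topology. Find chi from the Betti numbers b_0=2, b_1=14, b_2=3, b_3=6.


chi = sum_k (-1)^k b_k.
= (2) + (-14) + (3) + (-6)
= -15

-15


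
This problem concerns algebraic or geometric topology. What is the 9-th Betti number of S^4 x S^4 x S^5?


Each S^d has Poincare polynomial 1 + t^d.
The product S^4 x S^4 x S^5 has Poincare polynomial prod(1+t^d_i).
Expanding: b_0=1, b_4=2, b_5=1, b_8=1, b_9=2, b_13=1.
b_9 = 2

2


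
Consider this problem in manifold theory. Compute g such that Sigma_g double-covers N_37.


chi(N_37) = 2 - 37 = -35.
Double cover: chi(Sigma_g) = 2 * chi(N_37) = 2*(-35) = -70.
2 - 2g = -70, so g = (2 - (-70))/2 = 72/2 = 36

36


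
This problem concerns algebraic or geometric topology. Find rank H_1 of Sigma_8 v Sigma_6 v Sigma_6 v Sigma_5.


For a wedge X v Y: reduced H_k(X v Y) = H_k(X) + H_k(Y).
Each Sigma_g contributes b_1 = 2g.
b_1 = 16 + 12 + 12 + 10 = 50

50


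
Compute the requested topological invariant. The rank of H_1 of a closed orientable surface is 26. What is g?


For a closed orientable surface: b_1 = 2g.
26 = 2g
g = 26 / 2 = 13

13


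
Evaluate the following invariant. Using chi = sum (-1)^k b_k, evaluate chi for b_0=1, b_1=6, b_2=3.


chi = sum_k (-1)^k b_k.
= (1) + (-6) + (3)
= -2

-2


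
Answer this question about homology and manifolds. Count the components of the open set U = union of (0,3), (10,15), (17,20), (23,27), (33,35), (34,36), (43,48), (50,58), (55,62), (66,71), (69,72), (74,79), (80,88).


Sort and merge overlapping open intervals.
Merged: (0,3), (10,15), (17,20), (23,27), (33,36), (43,48), (50,62), (66,72), (74,79), (80,88).
Number of components = 10

10


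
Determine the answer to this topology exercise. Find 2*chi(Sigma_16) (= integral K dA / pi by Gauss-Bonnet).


Gauss-Bonnet: integral K dA = 2*pi*chi(M).
chi(Sigma_16) = 2 - 2*16 = -30.
(integral K dA)/pi = 2*chi = 2*(-30) = -60

-60


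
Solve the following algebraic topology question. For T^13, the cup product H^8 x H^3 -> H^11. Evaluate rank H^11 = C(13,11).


Cup product: H^p x H^q -> H^{p+q}; here p+q = 8+3 = 11.
rank H^k(T^n) = C(n,k).
C(13,11) = 78

78


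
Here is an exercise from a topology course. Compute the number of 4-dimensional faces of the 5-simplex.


Delta^5 has 5+1 vertices. A 4-face is a choice of 4+1 vertices.
f_4 = C(5+1, 4+1) = C(6,5) = 6

6


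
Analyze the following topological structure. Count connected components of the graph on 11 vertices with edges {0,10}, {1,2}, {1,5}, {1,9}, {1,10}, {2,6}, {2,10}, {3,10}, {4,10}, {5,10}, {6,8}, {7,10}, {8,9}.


Run DFS/union-find over 11 vertices.
V = 11, E = 13.
Number of components = 1

1


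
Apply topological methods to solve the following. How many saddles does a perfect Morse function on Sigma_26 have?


A perfect Morse function has m_k = b_k.
For Sigma_26: b_0=1, b_1=2g=52, b_2=1.
Saddles m_1 = 2g = 52

52


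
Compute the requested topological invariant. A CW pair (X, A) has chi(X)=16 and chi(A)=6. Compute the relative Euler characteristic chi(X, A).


Relative Euler characteristic: chi(X, A) = chi(X) - chi(A).
= 16 - (6) = 10

10


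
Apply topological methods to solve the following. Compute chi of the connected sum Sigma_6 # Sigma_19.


chi(Sigma_6) = 2 - 2*6 = -10
chi(Sigma_19) = 2 - 2*19 = -36
For surfaces: chi(A#B) = chi(A) + chi(B) - 2.
chi = -10 + -36 - 2 = -48

-48


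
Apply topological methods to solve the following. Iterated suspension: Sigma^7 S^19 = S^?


Each suspension raises dimension by 1: Sigma S^n = S^{n+1}.
Sigma^7 S^19 = S^{19+7} = S^26

26


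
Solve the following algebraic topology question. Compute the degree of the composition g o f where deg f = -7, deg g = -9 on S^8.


Degree is multiplicative under composition: deg(g o f) = deg(g) * deg(f).
= -9 * -7 = 63

63


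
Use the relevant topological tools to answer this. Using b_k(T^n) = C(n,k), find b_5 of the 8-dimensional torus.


By the Kunneth formula, b_k(T^n) = C(n,k).
b_5(T^8) = C(8,5).
C(8,5) = 8!/(5!*3!) = 56

56


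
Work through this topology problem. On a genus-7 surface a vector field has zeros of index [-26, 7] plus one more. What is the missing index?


Poincare-Hopf: sum of indices = chi(M).
chi(Sigma_7) = 2 - 2*7 = -12.
Sum of known indices = -19.
x = chi - (sum known) = -12 - (-19) = 7

7


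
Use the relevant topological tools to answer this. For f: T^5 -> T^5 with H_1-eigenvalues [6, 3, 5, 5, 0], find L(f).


For a torus self-map: L(f) = det(I - A) where A acts on H_1.
L(f) = (1-6) * (1-3) * (1-5) * (1-5) * (1-0) = -5 * -2 * -4 * -4 * 1 = 160

160


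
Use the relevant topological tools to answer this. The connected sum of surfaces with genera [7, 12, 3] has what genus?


Genus is additive under connected sum of orientable surfaces.
g = 7 + 12 + 3 = 22

22


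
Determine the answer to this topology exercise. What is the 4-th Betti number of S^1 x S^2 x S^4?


Each S^d has Poincare polynomial 1 + t^d.
The product S^1 x S^2 x S^4 has Poincare polynomial prod(1+t^d_i).
Expanding: b_0=1, b_1=1, b_2=1, b_3=1, b_4=1, b_5=1, b_6=1, b_7=1.
b_4 = 1

1


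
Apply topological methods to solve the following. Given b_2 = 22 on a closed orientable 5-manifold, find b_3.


Poincare duality for closed orientable n-manifolds: b_k = b_{n-k}.
Here n = 5, so b_3 = b_2 = 22

22


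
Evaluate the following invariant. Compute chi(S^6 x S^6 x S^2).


chi is multiplicative: chi(X x Y) = chi(X) chi(Y).
Each even-dim sphere has chi = 2. There are 3 factors.
chi = 2^3 = 8

8


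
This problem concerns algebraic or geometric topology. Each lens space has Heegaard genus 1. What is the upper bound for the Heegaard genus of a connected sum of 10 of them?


Heegaard genus satisfies g(A#B) <= g(A) + g(B).
Each lens space has g = 1.
Upper bound: 10 * 1 = 10

10


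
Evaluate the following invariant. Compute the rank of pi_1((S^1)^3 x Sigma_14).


pi_1(A x B) = pi_1(A) x pi_1(B); rank of abelianization = b_1.
b_1(T^3) = 3, b_1(Sigma_14) = 2*14 = 28.
b_1(product) = 3 + 28 = 31

31


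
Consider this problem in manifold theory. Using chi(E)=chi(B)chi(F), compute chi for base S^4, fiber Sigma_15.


chi(S^4) = 2 (n even), chi(Sigma_15) = 2 - 2*15 = -28.
chi(E) = 2 * (-28) = -56

-56


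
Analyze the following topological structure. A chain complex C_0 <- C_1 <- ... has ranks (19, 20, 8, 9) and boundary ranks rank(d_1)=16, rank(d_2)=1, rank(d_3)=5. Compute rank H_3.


rank H_k = rank(ker d_k) - rank(im d_{k+1}).
rank(ker d_3) = rank(C_3) - rank(d_3) = 9 - 5 = 4.
rank(im d_{3+1}) = 0.
rank H_3 = 4 - 0 = 4

4


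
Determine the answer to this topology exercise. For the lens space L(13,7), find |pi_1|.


pi_1(L(p,q)) = Z/pZ for any q coprime to p.
|pi_1(L(13,7))| = 13

13


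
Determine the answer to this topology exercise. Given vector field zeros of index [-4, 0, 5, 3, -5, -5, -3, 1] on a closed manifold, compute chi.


Poincare-Hopf: chi(M) = sum of indices of zeros.
chi = (-4) + (0) + (5) + (3) + (-5) + (-5) + (-3) + (1) = -8

-8


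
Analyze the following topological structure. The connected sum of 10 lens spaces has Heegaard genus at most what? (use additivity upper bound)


Heegaard genus satisfies g(A#B) <= g(A) + g(B).
Each lens space has g = 1.
Upper bound: 10 * 1 = 10

10


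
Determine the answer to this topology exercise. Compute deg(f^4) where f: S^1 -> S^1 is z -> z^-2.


deg(f) = -2. Degree is multiplicative: deg(f^4) = (deg f)^4.
deg(f^4) = (-2)^4 = 16

16


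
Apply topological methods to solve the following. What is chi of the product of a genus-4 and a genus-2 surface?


chi(Sigma_4) = 2 - 2*4 = -6
chi(Sigma_2) = 2 - 2*2 = -2
chi(product) = (-6) * (-2) = 12

12


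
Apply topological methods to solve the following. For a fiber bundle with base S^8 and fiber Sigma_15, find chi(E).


chi(S^8) = 2 (n even), chi(Sigma_15) = 2 - 2*15 = -28.
chi(E) = 2 * (-28) = -56

-56


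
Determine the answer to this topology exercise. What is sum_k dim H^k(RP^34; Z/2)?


H^k(RP^34; Z/2) = Z/2 for each 0 <= k <= 34.
Total dimension = 34 + 1 = 35

35


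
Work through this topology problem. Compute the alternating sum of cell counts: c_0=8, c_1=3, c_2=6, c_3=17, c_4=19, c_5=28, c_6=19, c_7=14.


chi = sum_k (-1)^k c_k.
= (-1)^0*8 + (-1)^1*3 + (-1)^2*6 + (-1)^3*17 + (-1)^4*19 + (-1)^5*28 + (-1)^6*19 + (-1)^7*14
= (8) + (-3) + (6) + (-17) + (19) + (-28) + (19) + (-14)
= -10

-10


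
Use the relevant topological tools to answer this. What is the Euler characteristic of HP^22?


HP^22 has one cell in each dimension 0, 4, ..., 4*22 (22+1 cells, all even-dim).
chi = 22 + 1 = 23

23


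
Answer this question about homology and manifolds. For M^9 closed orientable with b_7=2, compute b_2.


Poincare duality for closed orientable n-manifolds: b_k = b_{n-k}.
Here n = 9, so b_2 = b_7 = 2

2


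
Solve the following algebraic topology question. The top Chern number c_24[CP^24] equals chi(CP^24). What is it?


For any closed oriented manifold, <e(TM),[M]> = chi(M).
chi(CP^24) = 24+1 = 25

25


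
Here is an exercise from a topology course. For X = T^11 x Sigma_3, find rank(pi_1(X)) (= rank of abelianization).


pi_1(A x B) = pi_1(A) x pi_1(B); rank of abelianization = b_1.
b_1(T^11) = 11, b_1(Sigma_3) = 2*3 = 6.
b_1(product) = 11 + 6 = 17

17


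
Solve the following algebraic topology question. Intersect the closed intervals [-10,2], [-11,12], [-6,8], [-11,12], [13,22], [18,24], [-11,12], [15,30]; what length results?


Intersection = [max(a_i), min(b_i)] = [18, 2].
Since 18 > 2, the intersection is empty.
Length = 0

0


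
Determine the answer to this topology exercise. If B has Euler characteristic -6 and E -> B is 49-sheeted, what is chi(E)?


For a finite covering: chi(E) = (number of sheets) * chi(B).
chi(E) = 49 * (-6) = -294

-294


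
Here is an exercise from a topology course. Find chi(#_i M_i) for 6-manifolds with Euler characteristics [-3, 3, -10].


For n-manifolds: chi(A#B) = chi(A) + chi(B) - chi(S^6).
chi(S^6) = 1 + (-1)^6 = 2.
chi(#) = (sum chi_i) - (3-1)*chi(S^6) = -10 - 2*2 = -14

-14


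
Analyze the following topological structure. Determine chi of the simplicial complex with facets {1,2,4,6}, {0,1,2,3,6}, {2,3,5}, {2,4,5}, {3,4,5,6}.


Enumerate all faces; f-vector: f_0=7, f_1=18, f_2=19, f_3=7, f_4=1.
chi = sum (-1)^k f_k = 2

2


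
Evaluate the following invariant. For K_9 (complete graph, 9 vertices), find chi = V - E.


K_9: V = 9, E = C(9,2) = 36.
chi = V - E = 9 - 36 = -27

-27


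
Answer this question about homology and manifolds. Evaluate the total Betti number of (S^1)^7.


b_k(T^7) = C(7,k), so the sum over k is sum_k C(7,k) = 2^7.
Total = 2^7 = 128

128


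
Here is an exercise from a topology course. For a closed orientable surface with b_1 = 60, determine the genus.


For a closed orientable surface: b_1 = 2g.
60 = 2g
g = 60 / 2 = 30

30


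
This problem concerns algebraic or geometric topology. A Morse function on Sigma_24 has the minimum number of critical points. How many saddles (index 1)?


A perfect Morse function has m_k = b_k.
For Sigma_24: b_0=1, b_1=2g=48, b_2=1.
Saddles m_1 = 2g = 48

48


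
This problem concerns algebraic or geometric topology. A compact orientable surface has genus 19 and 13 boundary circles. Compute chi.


For a compact orientable surface with genus g and b boundary components: chi = 2 - 2g - b.
chi = 2 - 2*19 - 13 = 2 - 38 - 13 = -49

-49


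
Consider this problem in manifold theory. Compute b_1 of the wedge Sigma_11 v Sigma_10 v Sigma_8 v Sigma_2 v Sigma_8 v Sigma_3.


For a wedge X v Y: reduced H_k(X v Y) = H_k(X) + H_k(Y).
Each Sigma_g contributes b_1 = 2g.
b_1 = 22 + 20 + 16 + 4 + 16 + 6 = 84

84


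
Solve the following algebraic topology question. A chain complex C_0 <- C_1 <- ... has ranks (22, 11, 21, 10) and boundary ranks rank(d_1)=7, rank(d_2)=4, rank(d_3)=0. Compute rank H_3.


rank H_k = rank(ker d_k) - rank(im d_{k+1}).
rank(ker d_3) = rank(C_3) - rank(d_3) = 10 - 0 = 10.
rank(im d_{3+1}) = 0.
rank H_3 = 10 - 0 = 10

10


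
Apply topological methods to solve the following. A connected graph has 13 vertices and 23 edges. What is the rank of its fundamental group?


For a connected graph: rank(pi_1) = b_1 = E - V + 1 = 1 - chi.
chi = V - E = 13 - 23 = -10.
rank = 1 - (-10) = 23 - 13 + 1 = 11

11


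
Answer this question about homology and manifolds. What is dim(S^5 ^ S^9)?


S^m ^ S^n = S^{m+n}.
k = 5 + 9 = 14

14


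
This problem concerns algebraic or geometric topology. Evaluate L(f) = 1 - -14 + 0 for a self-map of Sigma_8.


L(f) = tr(f_0*) - tr(f_1*) + tr(f_2*).
= 1 - (-14) + (0)
= 15

15


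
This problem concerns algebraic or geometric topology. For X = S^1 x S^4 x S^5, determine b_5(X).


Each S^d has Poincare polynomial 1 + t^d.
The product S^1 x S^4 x S^5 has Poincare polynomial prod(1+t^d_i).
Expanding: b_0=1, b_1=1, b_4=1, b_5=2, b_6=1, b_9=1, b_10=1.
b_5 = 2

2


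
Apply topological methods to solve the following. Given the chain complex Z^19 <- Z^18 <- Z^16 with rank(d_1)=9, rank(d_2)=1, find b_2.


rank H_k = rank(ker d_k) - rank(im d_{k+1}).
rank(ker d_2) = rank(C_2) - rank(d_2) = 16 - 1 = 15.
rank(im d_{2+1}) = 0.
rank H_2 = 15 - 0 = 15

15


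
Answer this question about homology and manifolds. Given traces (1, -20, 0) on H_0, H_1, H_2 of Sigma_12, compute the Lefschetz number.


L(f) = tr(f_0*) - tr(f_1*) + tr(f_2*).
= 1 - (-20) + (0)
= 21

21


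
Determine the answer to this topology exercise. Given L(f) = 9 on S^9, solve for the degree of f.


L(f) = 1 + (-1)^9 deg(f) on S^9.
9 = 1 + (-1)^9 * deg(f)
(-1)^9 * deg(f) = 8
deg(f) = -8

-8


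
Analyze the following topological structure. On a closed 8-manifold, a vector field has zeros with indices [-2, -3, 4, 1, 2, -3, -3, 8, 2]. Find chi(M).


Poincare-Hopf: chi(M) = sum of indices of zeros.
chi = (-2) + (-3) + (4) + (1) + (2) + (-3) + (-3) + (8) + (2) = 6

6


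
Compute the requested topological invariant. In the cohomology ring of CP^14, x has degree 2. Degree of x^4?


|x| = 2 in H^*(CP^n).
|x^4| = 4 * |x| = 4 * 2 = 8

8


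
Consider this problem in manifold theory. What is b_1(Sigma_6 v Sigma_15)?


For a wedge: H_1(A v B) = H_1(A) + H_1(B).
b_1(Sigma_6) = 12, b_1(Sigma_15) = 30.
b_1 = 12 + 30 = 42

42


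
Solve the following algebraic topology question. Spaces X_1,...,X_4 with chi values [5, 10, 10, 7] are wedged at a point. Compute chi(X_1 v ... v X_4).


chi(A v B) = chi(A) + chi(B) - 1 (one point identified).
For 4 spaces: chi = (sum chi_i) - (4 - 1).
sum = 32; chi = 32 - 3 = 29

29


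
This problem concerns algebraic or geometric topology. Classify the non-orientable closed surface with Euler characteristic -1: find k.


chi = 2 - k for closed non-orientable surfaces with k crosscaps.
-1 = 2 - k
k = 2 - (-1) = 3

3


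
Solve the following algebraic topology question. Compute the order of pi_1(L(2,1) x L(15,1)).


pi_1(X x Y) = pi_1(X) x pi_1(Y).
pi_1(L(2,1)) = Z/2, pi_1(L(15,1)) = Z/15.
|Z/2 x Z/15| = 2 * 15 = 30

30


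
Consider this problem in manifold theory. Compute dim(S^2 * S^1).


Join of spheres: S^m * S^n = S^{m+n+1}.
dim = 2 + 1 + 1 = 4

4


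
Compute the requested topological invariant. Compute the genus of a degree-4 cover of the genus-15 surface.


For an n-sheeted cover: chi(E) = n * chi(B).
chi(Sigma_15) = 2 - 2*15 = -28.
chi(E) = 4 * (-28) = -112.
genus(E) = (2 - chi(E))/2 = (2 - (-112))/2 = 114/2 = 57

57


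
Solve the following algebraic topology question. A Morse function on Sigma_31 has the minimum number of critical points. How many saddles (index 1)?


A perfect Morse function has m_k = b_k.
For Sigma_31: b_0=1, b_1=2g=62, b_2=1.
Saddles m_1 = 2g = 62

62


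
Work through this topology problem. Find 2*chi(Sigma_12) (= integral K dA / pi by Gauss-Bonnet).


Gauss-Bonnet: integral K dA = 2*pi*chi(M).
chi(Sigma_12) = 2 - 2*12 = -22.
(integral K dA)/pi = 2*chi = 2*(-22) = -44

-44


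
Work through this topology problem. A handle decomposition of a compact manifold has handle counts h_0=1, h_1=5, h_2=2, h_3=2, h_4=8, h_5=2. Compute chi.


Handles of index k contribute (-1)^k to chi (same as CW cells).
chi = (1) + (-5) + (2) + (-2) + (8) + (-2) = 2

2


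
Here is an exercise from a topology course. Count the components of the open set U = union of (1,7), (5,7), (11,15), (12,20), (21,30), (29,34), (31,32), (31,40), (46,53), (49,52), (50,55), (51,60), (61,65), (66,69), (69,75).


Sort and merge overlapping open intervals.
Merged: (1,7), (11,20), (21,40), (46,60), (61,65), (66,69), (69,75).
Number of components = 7

7


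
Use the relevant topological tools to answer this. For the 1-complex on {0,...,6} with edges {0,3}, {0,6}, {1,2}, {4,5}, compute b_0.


Run DFS/union-find over 7 vertices.
V = 7, E = 4.
Number of components = 3

3


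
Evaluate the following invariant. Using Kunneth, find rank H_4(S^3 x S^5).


Each S^d has Poincare polynomial 1 + t^d.
The product S^3 x S^5 has Poincare polynomial prod(1+t^d_i).
Expanding: b_0=1, b_3=1, b_5=1, b_8=1.
b_4 = 0

0


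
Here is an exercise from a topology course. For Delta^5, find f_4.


Delta^5 has 5+1 vertices. A 4-face is a choice of 4+1 vertices.
f_4 = C(5+1, 4+1) = C(6,5) = 6

6


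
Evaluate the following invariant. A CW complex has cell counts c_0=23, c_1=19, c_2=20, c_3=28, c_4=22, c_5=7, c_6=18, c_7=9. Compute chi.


chi = sum_k (-1)^k c_k.
= (-1)^0*23 + (-1)^1*19 + (-1)^2*20 + (-1)^3*28 + (-1)^4*22 + (-1)^5*7 + (-1)^6*18 + (-1)^7*9
= (23) + (-19) + (20) + (-28) + (22) + (-7) + (18) + (-9)
= 20

20


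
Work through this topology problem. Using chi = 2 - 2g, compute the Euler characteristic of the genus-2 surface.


For a closed orientable surface of genus g: chi = 2 - 2g.
Here g = 2.
chi = 2 - 2*2 = 2 - 4 = -2

-2


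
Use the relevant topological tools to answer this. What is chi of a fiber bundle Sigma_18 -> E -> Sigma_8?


For a fiber bundle F -> E -> B (with CW structure): chi(E) = chi(B) * chi(F).
chi(Sigma_8) = -14, chi(Sigma_18) = -34.
chi(E) = (-14) * (-34) = 476

476


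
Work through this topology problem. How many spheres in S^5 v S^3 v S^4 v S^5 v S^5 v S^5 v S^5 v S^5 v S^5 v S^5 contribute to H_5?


For a wedge of spheres, H_k (k>0) is free on one generator per sphere of dimension k.
Spheres of dimension 5: count = 8.
b_5 = 8

8


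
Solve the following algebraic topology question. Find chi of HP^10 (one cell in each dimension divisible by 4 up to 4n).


HP^10 has one cell in each dimension 0, 4, ..., 4*10 (10+1 cells, all even-dim).
chi = 10 + 1 = 11

11


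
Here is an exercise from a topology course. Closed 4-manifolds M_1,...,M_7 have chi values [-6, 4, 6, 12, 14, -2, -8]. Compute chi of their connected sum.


For n-manifolds: chi(A#B) = chi(A) + chi(B) - chi(S^4).
chi(S^4) = 1 + (-1)^4 = 2.
chi(#) = (sum chi_i) - (7-1)*chi(S^4) = 20 - 6*2 = 8

8


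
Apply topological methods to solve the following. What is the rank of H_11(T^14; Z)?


By the Kunneth formula, b_k(T^n) = C(n,k).
b_11(T^14) = C(14,11).
C(14,11) = 14!/(11!*3!) = 364

364


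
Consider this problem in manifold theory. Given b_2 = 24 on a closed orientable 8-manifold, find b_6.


Poincare duality for closed orientable n-manifolds: b_k = b_{n-k}.
Here n = 8, so b_6 = b_2 = 24

24


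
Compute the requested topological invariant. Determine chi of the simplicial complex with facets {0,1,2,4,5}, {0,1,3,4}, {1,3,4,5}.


Enumerate all faces; f-vector: f_0=6, f_1=14, f_2=15, f_3=7, f_4=1.
chi = sum (-1)^k f_k = 1

1


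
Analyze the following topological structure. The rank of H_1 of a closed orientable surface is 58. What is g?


For a closed orientable surface: b_1 = 2g.
58 = 2g
g = 58 / 2 = 29

29


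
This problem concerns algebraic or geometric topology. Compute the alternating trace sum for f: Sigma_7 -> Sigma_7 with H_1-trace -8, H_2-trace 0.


L(f) = tr(f_0*) - tr(f_1*) + tr(f_2*).
= 1 - (-8) + (0)
= 9

9


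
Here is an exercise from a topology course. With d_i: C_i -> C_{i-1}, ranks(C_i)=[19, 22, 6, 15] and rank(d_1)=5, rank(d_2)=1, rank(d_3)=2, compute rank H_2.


rank H_k = rank(ker d_k) - rank(im d_{k+1}).
rank(ker d_2) = rank(C_2) - rank(d_2) = 6 - 1 = 5.
rank(im d_{2+1}) = 2.
rank H_2 = 5 - 2 = 3

3


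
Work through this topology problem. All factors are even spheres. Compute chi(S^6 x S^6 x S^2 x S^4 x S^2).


chi is multiplicative: chi(X x Y) = chi(X) chi(Y).
Each even-dim sphere has chi = 2. There are 5 factors.
chi = 2^5 = 32

32


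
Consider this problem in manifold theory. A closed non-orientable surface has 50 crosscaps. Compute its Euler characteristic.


For a non-orientable closed surface with k crosscaps: chi = 2 - k.
Here k = 50.
chi = 2 - 50 = -48

-48


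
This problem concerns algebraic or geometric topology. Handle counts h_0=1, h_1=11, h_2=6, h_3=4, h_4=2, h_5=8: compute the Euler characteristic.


Handles of index k contribute (-1)^k to chi (same as CW cells).
chi = (1) + (-11) + (6) + (-4) + (2) + (-8) = -14

-14


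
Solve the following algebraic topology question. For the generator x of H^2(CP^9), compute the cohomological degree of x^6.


|x| = 2 in H^*(CP^n).
|x^6| = 6 * |x| = 6 * 2 = 12

12


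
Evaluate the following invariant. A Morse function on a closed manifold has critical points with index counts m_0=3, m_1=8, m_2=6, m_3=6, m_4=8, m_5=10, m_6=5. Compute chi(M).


Morse theory: chi(M) = sum_k (-1)^k m_k where m_k = #(index-k critical points).
= (3) + (-8) + (6) + (-6) + (8) + (-10) + (5) = -2

-2


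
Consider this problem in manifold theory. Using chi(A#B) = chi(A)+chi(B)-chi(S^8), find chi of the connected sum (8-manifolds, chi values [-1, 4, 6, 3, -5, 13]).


For n-manifolds: chi(A#B) = chi(A) + chi(B) - chi(S^8).
chi(S^8) = 1 + (-1)^8 = 2.
chi(#) = (sum chi_i) - (6-1)*chi(S^8) = 20 - 5*2 = 10

10


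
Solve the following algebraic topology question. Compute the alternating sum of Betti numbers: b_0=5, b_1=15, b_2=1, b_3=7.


chi = sum_k (-1)^k b_k.
= (5) + (-15) + (1) + (-7)
= -16

-16


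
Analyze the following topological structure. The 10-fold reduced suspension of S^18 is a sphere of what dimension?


Each suspension raises dimension by 1: Sigma S^n = S^{n+1}.
Sigma^10 S^18 = S^{18+10} = S^28

28


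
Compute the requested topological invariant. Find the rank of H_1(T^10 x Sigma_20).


pi_1(A x B) = pi_1(A) x pi_1(B); rank of abelianization = b_1.
b_1(T^10) = 10, b_1(Sigma_20) = 2*20 = 40.
b_1(product) = 10 + 40 = 50

50


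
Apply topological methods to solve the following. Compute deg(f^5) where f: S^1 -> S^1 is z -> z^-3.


deg(f) = -3. Degree is multiplicative: deg(f^5) = (deg f)^5.
deg(f^5) = (-3)^5 = -243

-243
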